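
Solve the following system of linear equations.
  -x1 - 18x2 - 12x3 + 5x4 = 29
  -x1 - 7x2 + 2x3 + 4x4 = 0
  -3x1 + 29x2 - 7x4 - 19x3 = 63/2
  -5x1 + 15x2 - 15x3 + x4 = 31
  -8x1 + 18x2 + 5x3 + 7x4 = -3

Row-reduce:
R1 ← R1 / (-1).
R2 ← R2 + 1·R1.
R3 ← R3 + 3·R1.
R4 ← R4 + 5·R1.
R5 ← R5 + 8·R1.
R2 ← R2 / (11).
R1 ← R1 − 18·R2.
R3 ← R3 − 83·R2.
R4 ← R4 − 105·R2.
R5 ← R5 − 162·R2.
R3 ← R3 / (-975/11).
R1 ← R1 + 120/11·R3.
R2 ← R2 − 14/11·R3.
R4 ← R4 + 975/11·R3.
R5 ← R5 + 1157/11·R3.
Swap R4 and R5.
R4 ← R4 / (-28/25).
R1 ← R1 + 103/65·R4.
R2 ← R2 + 97/325·R4.
R3 ← R3 − 53/325·R4.
Row 5 reduces to 0 = -1/2, a contradiction. The system is inconsistent.

no solution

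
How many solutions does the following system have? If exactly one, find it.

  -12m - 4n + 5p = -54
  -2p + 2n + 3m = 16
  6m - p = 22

Row-reduce:
R1 ← R1 / (-12).
R2 ← R2 − 3·R1.
R3 ← R3 − 6·R1.
R1 ← R1 − 1/3·R2.
R3 ← R3 + 2·R2.
Rank is 2 with 3 unknowns, leaving p free.

infinitely many solutions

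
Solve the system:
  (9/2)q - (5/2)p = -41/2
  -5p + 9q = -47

Row-reduce:
R1 ← R1 / (-5/2).
R2 ← R2 + 5·R1.
Row 2 reduces to 0 = -6, a contradiction. The system is inconsistent.

no solution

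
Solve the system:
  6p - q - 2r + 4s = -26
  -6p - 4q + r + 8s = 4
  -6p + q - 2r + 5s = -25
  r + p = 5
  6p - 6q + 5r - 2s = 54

p = -1, q = -4, r = 6, s = -3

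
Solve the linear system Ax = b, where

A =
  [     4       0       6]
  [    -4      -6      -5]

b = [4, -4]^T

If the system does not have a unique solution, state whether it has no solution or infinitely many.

Row-reduce:
R1 ← R1 / (4).
R2 ← R2 + 4·R1.
R2 ← R2 / (-6).
Rank is 2 with 3 unknowns, leaving x_3 free.

infinitely many solutions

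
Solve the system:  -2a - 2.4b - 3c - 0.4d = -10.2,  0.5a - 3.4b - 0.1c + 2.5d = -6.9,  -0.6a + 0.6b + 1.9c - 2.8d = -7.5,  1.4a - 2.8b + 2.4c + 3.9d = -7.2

Row-reduce the augmented matrix:
R1 ← R1 / (-2).
R2 ← R2 − 1/2·R1.
R3 ← R3 + 3/5·R1.
R4 ← R4 − 7/5·R1.
R2 ← R2 / (-4).
R1 ← R1 − 6/5·R2.
R3 ← R3 − 33/25·R2.
R4 ← R4 + 112/25·R2.
R3 ← R3 / (5039/2000).
R1 ← R1 − 249/200·R3.
R2 ← R2 − 17/80·R3.
R4 ← R4 − 313/250·R3.
R4 ← R4 / (94239/50390).
R1 ← R1 − 9337/5039·R4.
R2 ← R2 + 2221/5039·R4.
R3 ← R3 + 3776/5039·R4.
Reading off the reduced rows gives a = 6, b = 3, c = -3, d = 0.

a = 6, b = 3, c = -3, d = 0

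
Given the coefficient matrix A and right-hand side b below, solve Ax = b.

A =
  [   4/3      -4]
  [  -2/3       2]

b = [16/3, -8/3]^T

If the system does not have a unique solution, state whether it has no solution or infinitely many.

infinitely many solutions

Row-reduce:
R1 ← R1 / (4/3).
R2 ← R2 + 2/3·R1.
Rank is 1 with 2 unknowns, leaving x_2 free.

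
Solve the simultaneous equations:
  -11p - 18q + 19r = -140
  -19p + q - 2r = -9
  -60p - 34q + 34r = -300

no solution

Row-reduce:
R1 ← R1 / (-11).
R2 ← R2 + 19·R1.
R3 ← R3 + 60·R1.
R2 ← R2 / (353/11).
R1 ← R1 − 18/11·R2.
R3 ← R3 − 706/11·R2.
Row 3 reduces to 0 = -2, a contradiction. The system is inconsistent.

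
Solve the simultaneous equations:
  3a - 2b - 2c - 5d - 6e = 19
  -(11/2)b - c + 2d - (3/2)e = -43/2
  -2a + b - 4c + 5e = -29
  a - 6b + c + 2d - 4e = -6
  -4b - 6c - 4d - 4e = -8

Row-reduce:
R1 ← R1 / (3).
R3 ← R3 + 2·R1.
R4 ← R4 − 1·R1.
R2 ← R2 / (-11/2).
R1 ← R1 + 2/3·R2.
R3 ← R3 + 1/3·R2.
R4 ← R4 + 16/3·R2.
R5 ← R5 + 4·R2.
R3 ← R3 / (-58/11).
R1 ← R1 + 6/11·R3.
R2 ← R2 − 2/11·R3.
R4 ← R4 − 29/11·R3.
R5 ← R5 + 58/11·R3.
Swap R4 and R5.
R4 ← R4 / (-2).
R1 ← R1 + 45/29·R4.
R2 ← R2 + 14/29·R4.
R3 ← R3 − 19/29·R4.
Row 5 reduces to 0 = 1, a contradiction. The system is inconsistent.

no solution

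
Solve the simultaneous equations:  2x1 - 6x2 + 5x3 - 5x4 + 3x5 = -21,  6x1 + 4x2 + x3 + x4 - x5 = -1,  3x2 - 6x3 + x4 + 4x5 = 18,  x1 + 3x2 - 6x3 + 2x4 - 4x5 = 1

Row-reduce:
R1 ← R1 / (2).
R2 ← R2 − 6·R1.
R4 ← R4 − 1·R1.
R2 ← R2 / (22).
R1 ← R1 + 3·R2.
R3 ← R3 − 3·R2.
R4 ← R4 − 6·R2.
R3 ← R3 / (-45/11).
R1 ← R1 − 13/22·R3.
R2 ← R2 + 7/11·R3.
R4 ← R4 + 103/22·R3.
R4 ← R4 / (67/45).
R1 ← R1 + 22/45·R4.
R2 ← R2 − 41/45·R4.
R3 ← R3 − 13/45·R4.
Rank is 4 with 5 unknowns, leaving x5 free.

infinitely many solutions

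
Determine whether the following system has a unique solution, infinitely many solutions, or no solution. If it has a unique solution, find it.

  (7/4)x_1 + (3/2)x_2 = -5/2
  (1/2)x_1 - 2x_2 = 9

x_1 = 2, x_2 = -4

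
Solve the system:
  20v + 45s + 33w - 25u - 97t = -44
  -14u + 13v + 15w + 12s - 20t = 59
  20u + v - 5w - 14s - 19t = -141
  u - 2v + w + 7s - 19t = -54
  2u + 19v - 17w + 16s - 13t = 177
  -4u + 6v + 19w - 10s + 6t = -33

Row-reduce the augmented matrix:
R1 ← R1 / (-25).
R2 ← R2 + 14·R1.
R3 ← R3 − 20·R1.
R4 ← R4 − 1·R1.
R5 ← R5 − 2·R1.
R6 ← R6 + 4·R1.
R2 ← R2 / (9/5).
R1 ← R1 + 4/5·R2.
R3 ← R3 − 17·R2.
R4 ← R4 + 6/5·R2.
R5 ← R5 − 103/5·R2.
R6 ← R6 − 14/5·R2.
R3 ← R3 / (814/15).
R1 ← R1 + 43/15·R3.
R2 ← R2 + 29/15·R3.
R5 ← R5 − 382/15·R3.
R6 ← R6 − 287/15·R3.
Swap R4 and R5.
R4 ← R4 / (3768/37).
R1 ← R1 − 3/37·R4.
R2 ← R2 + 78/37·R4.
R3 ← R3 − 100/37·R4.
R6 ← R6 + 1790/37·R4.
Swap R5 and R6.
R5 ← R5 / (47741/3454).
R1 ← R1 + 5043/1727·R5.
R2 ← R2 + 1367/3454·R5.
R3 ← R3 + 6971/3454·R5.
R4 ← R4 + 7329/3454·R5.
R6 reduces to 0 = 0, so the extra equation is consistent.
Reading off the reduced rows gives u = -6, v = 6, w = -5, s = 1, t = 2.

u = -6, v = 6, w = -5, s = 1, t = 2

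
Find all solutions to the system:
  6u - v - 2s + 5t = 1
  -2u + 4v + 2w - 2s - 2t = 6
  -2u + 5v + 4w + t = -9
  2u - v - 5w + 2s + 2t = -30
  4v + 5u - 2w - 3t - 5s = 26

Row-reduce the augmented matrix:
R1 ← R1 / (6).
R2 ← R2 + 2·R1.
R3 ← R3 + 2·R1.
R4 ← R4 − 2·R1.
R5 ← R5 − 5·R1.
R2 ← R2 / (11/3).
R1 ← R1 + 1/6·R2.
R3 ← R3 − 14/3·R2.
R4 ← R4 + 2/3·R2.
R5 ← R5 − 29/6·R2.
R3 ← R3 / (16/11).
R1 ← R1 − 1/11·R3.
R2 ← R2 − 6/11·R3.
R4 ← R4 + 51/11·R3.
R5 ← R5 + 51/11·R3.
R4 ← R4 / (87/8).
R1 ← R1 + 5/8·R4.
R2 ← R2 + 7/4·R4.
R3 ← R3 − 15/8·R4.
R5 ← R5 − 71/8·R4.
R5 ← R5 / (-149/29).
R1 ← R1 − 35/29·R5.
R2 ← R2 − 11/29·R5.
R3 ← R3 − 11/29·R5.
R4 ← R4 − 27/29·R5.
Reading off the reduced rows gives u = 4, v = -3, w = 5, s = -2, t = -6.

u = 4, v = -3, w = 5, s = -2, t = -6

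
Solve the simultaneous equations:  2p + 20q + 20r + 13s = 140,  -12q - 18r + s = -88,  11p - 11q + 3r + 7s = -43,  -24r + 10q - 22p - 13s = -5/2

Row-reduce:
R1 ← R1 / (2).
R3 ← R3 − 11·R1.
R4 ← R4 + 22·R1.
R2 ← R2 / (-12).
R1 ← R1 − 10·R2.
R3 ← R3 + 121·R2.
R4 ← R4 − 230·R2.
R3 ← R3 / (149/2).
R1 ← R1 + 5·R3.
R2 ← R2 − 3/2·R3.
R4 ← R4 + 149·R3.
Row 4 reduces to 0 = -1/2, a contradiction. The system is inconsistent.

no solution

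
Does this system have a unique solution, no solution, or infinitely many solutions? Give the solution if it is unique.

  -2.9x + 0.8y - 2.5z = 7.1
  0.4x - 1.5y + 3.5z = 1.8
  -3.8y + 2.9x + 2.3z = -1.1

x = -3, y = -2, z = 0

Row-reduce the augmented matrix:
R1 ← R1 / (-29/10).
R2 ← R2 − 2/5·R1.
R3 ← R3 − 29/10·R1.
R2 ← R2 / (-403/290).
R1 ← R1 + 8/29·R2.
R3 ← R3 + 3·R2.
R3 ← R3 / (-14128/2015).
R1 ← R1 − 95/403·R3.
R2 ← R2 + 915/403·R3.
Reading off the reduced rows gives x = -3, y = -2, z = 0.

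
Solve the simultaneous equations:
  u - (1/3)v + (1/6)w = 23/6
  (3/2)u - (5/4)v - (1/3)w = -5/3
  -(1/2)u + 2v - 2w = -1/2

Row-reduce the augmented matrix:
R2 ← R2 − 3/2·R1.
R3 ← R3 + 1/2·R1.
R2 ← R2 / (-3/4).
R1 ← R1 + 1/3·R2.
R3 ← R3 − 11/6·R2.
R3 ← R3 / (-361/108).
R1 ← R1 − 23/54·R3.
R2 ← R2 − 7/9·R3.
Reading off the reduced rows gives u = 5, v = 6, w = 5.

u = 5, v = 6, w = 5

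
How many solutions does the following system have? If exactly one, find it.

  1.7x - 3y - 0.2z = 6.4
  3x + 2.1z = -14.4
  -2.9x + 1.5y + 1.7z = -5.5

x = -2, y = -3, z = -4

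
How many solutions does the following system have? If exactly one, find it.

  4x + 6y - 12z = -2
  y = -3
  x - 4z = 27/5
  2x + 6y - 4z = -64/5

x = -1/5, y = -3, z = -7/5

Row-reduce the augmented matrix:
R1 ← R1 / (4).
R3 ← R3 − 1·R1.
R4 ← R4 − 2·R1.
R1 ← R1 − 3/2·R2.
R3 ← R3 + 3/2·R2.
R4 ← R4 − 3·R2.
R3 ← R3 / (-1).
R1 ← R1 + 3·R3.
R4 ← R4 − 2·R3.
R4 reduces to 0 = 0, so the extra equation is consistent.
Reading off the reduced rows gives x = -1/5, y = -3, z = -7/5.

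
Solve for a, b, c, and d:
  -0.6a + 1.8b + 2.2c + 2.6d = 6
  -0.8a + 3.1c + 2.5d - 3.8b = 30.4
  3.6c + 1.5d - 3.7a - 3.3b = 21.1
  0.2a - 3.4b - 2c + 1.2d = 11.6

Row-reduce the augmented matrix:
R1 ← R1 / (-3/5).
R2 ← R2 + 4/5·R1.
R3 ← R3 + 37/10·R1.
R4 ← R4 − 1/5·R1.
R2 ← R2 / (-31/5).
R1 ← R1 + 3·R2.
R3 ← R3 + 72/5·R2.
R4 ← R4 + 14/5·R2.
R3 ← R3 / (-9629/930).
R1 ← R1 + 697/186·R3.
R2 ← R2 + 5/186·R3.
R4 ← R4 + 208/155·R3.
R4 ← R4 / (197196/48145).
R1 ← R1 − 11205/19258·R4.
R2 ← R2 − 3617/19258·R4.
R3 ← R3 − 11428/9629·R4.
Reading off the reduced rows gives a = 2, b = -4, c = 3, d = 3.

a = 2, b = -4, c = 3, d = 3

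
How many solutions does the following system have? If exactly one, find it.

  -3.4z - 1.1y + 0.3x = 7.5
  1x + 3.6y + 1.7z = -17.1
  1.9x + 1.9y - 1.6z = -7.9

x = -1, y = -4, z = -1

Row-reduce the augmented matrix:
R1 ← R1 / (3/10).
R2 ← R2 − 1·R1.
R3 ← R3 − 19/10·R1.
R2 ← R2 / (109/15).
R1 ← R1 + 11/3·R2.
R3 ← R3 − 133/15·R2.
R3 ← R3 / (4393/1090).
R1 ← R1 + 1037/218·R3.
R2 ← R2 − 391/218·R3.
Reading off the reduced rows gives x = -1, y = -4, z = -1.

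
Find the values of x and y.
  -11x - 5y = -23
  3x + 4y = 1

x = 3, y = -2

Row-reduce the augmented matrix:
R1 ← R1 / (-11).
R2 ← R2 − 3·R1.
R2 ← R2 / (29/11).
R1 ← R1 − 5/11·R2.
Reading off the reduced rows gives x = 3, y = -2.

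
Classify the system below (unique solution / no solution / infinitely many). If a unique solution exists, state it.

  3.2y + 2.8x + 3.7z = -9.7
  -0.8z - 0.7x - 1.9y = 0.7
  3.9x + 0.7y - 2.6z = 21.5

x = 2, y = 1, z = -5

Row-reduce the augmented matrix:
R1 ← R1 / (14/5).
R2 ← R2 + 7/10·R1.
R3 ← R3 − 39/10·R1.
R2 ← R2 / (-11/10).
R1 ← R1 − 8/7·R2.
R3 ← R3 + 263/70·R2.
R3 ← R3 / (-6299/770).
R1 ← R1 − 447/308·R3.
R2 ← R2 + 5/44·R3.
Reading off the reduced rows gives x = 2, y = 1, z = -5.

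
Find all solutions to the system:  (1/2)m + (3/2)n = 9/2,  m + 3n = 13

Row-reduce:
R1 ← R1 / (1/2).
R2 ← R2 − 1·R1.
Row 2 reduces to 0 = 4, a contradiction. The system is inconsistent.

no solution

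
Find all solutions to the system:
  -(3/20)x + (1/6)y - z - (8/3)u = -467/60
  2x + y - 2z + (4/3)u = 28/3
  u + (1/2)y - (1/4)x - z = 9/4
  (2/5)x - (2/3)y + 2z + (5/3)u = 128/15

no solution

Row-reduce:
R1 ← R1 / (-3/20).
R2 ← R2 − 2·R1.
R3 ← R3 + 1/4·R1.
R4 ← R4 − 2/5·R1.
R2 ← R2 / (29/9).
R1 ← R1 + 10/9·R2.
R3 ← R3 − 2/9·R2.
R4 ← R4 + 2/9·R2.
R3 ← R3 / (50/29).
R1 ← R1 − 40/29·R3.
R2 ← R2 + 138/29·R3.
R4 ← R4 + 50/29·R3.
Row 4 reduces to 0 = 3, a contradiction. The system is inconsistent.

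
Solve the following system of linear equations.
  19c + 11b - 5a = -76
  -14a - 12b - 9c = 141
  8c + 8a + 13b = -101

a = -6, b = -1, c = -5

Row-reduce the augmented matrix:
R1 ← R1 / (-5).
R2 ← R2 + 14·R1.
R3 ← R3 − 8·R1.
R2 ← R2 / (-214/5).
R1 ← R1 + 11/5·R2.
R3 ← R3 − 153/5·R2.
R3 ← R3 / (-1299/214).
R1 ← R1 + 129/214·R3.
R2 ← R2 − 311/214·R3.
Reading off the reduced rows gives a = -6, b = -1, c = -5.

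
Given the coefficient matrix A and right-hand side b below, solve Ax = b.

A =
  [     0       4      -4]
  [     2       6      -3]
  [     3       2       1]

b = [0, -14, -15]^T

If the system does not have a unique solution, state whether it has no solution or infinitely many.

x_1 = -1, x_2 = -4, x_3 = -4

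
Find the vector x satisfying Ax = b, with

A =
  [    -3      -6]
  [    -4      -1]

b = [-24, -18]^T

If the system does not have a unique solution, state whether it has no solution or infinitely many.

x_1 = 4, x_2 = 2

Row-reduce the augmented matrix:
R1 ← R1 / (-3).
R2 ← R2 + 4·R1.
R2 ← R2 / (7).
R1 ← R1 − 2·R2.
Reading off the reduced rows gives x_1 = 4, x_2 = 2.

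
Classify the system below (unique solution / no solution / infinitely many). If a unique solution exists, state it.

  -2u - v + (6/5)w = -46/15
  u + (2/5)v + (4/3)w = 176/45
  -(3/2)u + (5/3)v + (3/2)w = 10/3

Row-reduce the augmented matrix:
R1 ← R1 / (-2).
R2 ← R2 − 1·R1.
R3 ← R3 + 3/2·R1.
R2 ← R2 / (-1/10).
R1 ← R1 − 1/2·R2.
R3 ← R3 − 29/12·R2.
R3 ← R3 / (4259/90).
R1 ← R1 − 136/15·R3.
R2 ← R2 + 58/3·R3.
Reading off the reduced rows gives u = 4/3, v = 2, w = 4/3.

u = 4/3, v = 2, w = 4/3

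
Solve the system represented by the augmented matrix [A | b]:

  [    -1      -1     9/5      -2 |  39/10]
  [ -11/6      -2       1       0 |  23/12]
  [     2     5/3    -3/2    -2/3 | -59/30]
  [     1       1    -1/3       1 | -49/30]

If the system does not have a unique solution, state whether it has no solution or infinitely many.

Row-reduce the augmented matrix:
R1 ← R1 / (-1).
R2 ← R2 + 11/6·R1.
R3 ← R3 − 2·R1.
R4 ← R4 − 1·R1.
R2 ← R2 / (-1/6).
R1 ← R1 − 1·R2.
R3 ← R3 + 1/3·R2.
R3 ← R3 / (67/10).
R1 ← R1 + 78/5·R3.
R2 ← R2 − 69/5·R3.
R4 ← R4 − 22/15·R3.
R4 ← R4 / (109/67).
R1 ← R1 + 264/67·R4.
R2 ← R2 − 182/67·R4.
R3 ← R3 + 120/67·R4.
Reading off the reduced rows gives x_1 = -1/2, x_2 = 0, x_3 = 1, x_4 = -4/5.

x_1 = -1/2, x_2 = 0, x_3 = 1, x_4 = -4/5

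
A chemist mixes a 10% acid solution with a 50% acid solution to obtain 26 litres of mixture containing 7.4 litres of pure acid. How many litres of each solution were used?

litres of solution A: 14, litres of solution B: 12

Let a = litres of solution A, b = litres of solution B.
  a + b = 26
  (1/10)a + (1/2)b = 37/5
Row-reduce the augmented matrix:
R2 ← R2 − 1/10·R1.
R2 ← R2 / (2/5).
R1 ← R1 − 1·R2.
Reading off the reduced rows gives a = 14, b = 12.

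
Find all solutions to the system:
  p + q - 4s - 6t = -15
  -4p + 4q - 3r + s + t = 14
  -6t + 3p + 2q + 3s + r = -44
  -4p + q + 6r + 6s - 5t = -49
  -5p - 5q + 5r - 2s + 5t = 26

p = -2, q = -1, r = -3, s = -3, t = 4

Row-reduce the augmented matrix:
R2 ← R2 + 4·R1.
R3 ← R3 − 3·R1.
R4 ← R4 + 4·R1.
R5 ← R5 + 5·R1.
R2 ← R2 / (8).
R1 ← R1 − 1·R2.
R3 ← R3 + 1·R2.
R4 ← R4 − 5·R2.
R3 ← R3 / (5/8).
R1 ← R1 − 3/8·R3.
R2 ← R2 + 3/8·R3.
R4 ← R4 − 63/8·R3.
R5 ← R5 − 5·R3.
R4 ← R4 / (-166).
R1 ← R1 + 10·R4.
R2 ← R2 − 6·R4.
R3 ← R3 − 21·R4.
R5 ← R5 + 127·R4.
R5 ← R5 / (478/415).
R1 ← R1 + 329/415·R5.
R2 ← R2 + 173/83·R5.
R3 ← R3 + 149/83·R5.
R4 ← R4 − 324/415·R5.
Reading off the reduced rows gives p = -2, q = -1, r = -3, s = -3, t = 4.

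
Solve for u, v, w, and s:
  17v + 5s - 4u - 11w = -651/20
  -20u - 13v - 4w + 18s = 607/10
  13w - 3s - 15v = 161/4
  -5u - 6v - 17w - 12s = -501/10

u = -1/2, v = -7/5, w = 2, s = 9/4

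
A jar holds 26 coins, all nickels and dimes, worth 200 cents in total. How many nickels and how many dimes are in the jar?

nickels: 12, dimes: 14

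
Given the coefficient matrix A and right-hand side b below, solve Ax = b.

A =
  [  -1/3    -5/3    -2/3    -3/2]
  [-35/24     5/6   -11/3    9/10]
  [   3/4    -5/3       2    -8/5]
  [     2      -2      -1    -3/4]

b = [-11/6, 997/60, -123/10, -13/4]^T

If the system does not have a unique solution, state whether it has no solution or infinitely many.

infinitely many solutions

Row-reduce:
R1 ← R1 / (-1/3).
R2 ← R2 + 35/24·R1.
R3 ← R3 − 3/4·R1.
R4 ← R4 − 2·R1.
R2 ← R2 / (65/8).
R1 ← R1 − 5·R2.
R3 ← R3 + 65/12·R2.
R4 ← R4 + 12·R2.
Swap R3 and R4.
R3 ← R3 / (-397/65).
R1 ← R1 − 32/13·R3.
R2 ← R2 + 6/65·R3.
Rank is 3 with 4 unknowns, leaving x_4 free.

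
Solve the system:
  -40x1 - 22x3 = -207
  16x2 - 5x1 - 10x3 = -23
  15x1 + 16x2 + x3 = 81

no solution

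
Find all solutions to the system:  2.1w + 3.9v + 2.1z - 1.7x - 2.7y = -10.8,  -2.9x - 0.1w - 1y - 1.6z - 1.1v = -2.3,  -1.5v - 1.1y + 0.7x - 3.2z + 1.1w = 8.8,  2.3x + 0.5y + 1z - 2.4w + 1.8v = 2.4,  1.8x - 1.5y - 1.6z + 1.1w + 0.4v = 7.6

Row-reduce the augmented matrix:
R1 ← R1 / (-17/10).
R2 ← R2 + 29/10·R1.
R3 ← R3 − 7/10·R1.
R4 ← R4 − 23/10·R1.
R5 ← R5 − 9/5·R1.
R2 ← R2 / (613/170).
R1 ← R1 − 27/17·R2.
R3 ← R3 + 188/85·R2.
R4 ← R4 + 268/85·R2.
R5 ← R5 + 741/170·R2.
R3 ← R3 / (-33801/6130).
R1 ← R1 − 642/613·R3.
R2 ← R2 + 881/613·R3.
R4 ← R4 + 4231/6130·R3.
R5 ← R5 + 34579/6130·R3.
R4 ← R4 / (-926767/338010).
R1 ← R1 − 3727/11267·R4.
R2 ← R2 + 31928/33801·R4.
R3 ← R3 − 1802/33801·R4.
R5 ← R5 + 55907/67602·R4.
R5 ← R5 / (-3253409/9267670).
R1 ← R1 − 318522/926767·R5.
R2 ← R2 + 1150264/926767·R5.
R3 ← R3 − 797324/926767·R5.
R4 ← R4 + 297245/926767·R5.
Reading off the reduced rows gives x = 3, y = -3, z = 0, w = -1, v = -3.

x = 3, y = -3, z = 0, w = -1, v = -3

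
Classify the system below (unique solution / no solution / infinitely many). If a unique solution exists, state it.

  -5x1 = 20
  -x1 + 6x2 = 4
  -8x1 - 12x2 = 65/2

Row-reduce:
R1 ← R1 / (-5).
R2 ← R2 + 1·R1.
R3 ← R3 + 8·R1.
R2 ← R2 / (6).
R3 ← R3 + 12·R2.
Row 3 reduces to 0 = 1/2, a contradiction. The system is inconsistent.

no solution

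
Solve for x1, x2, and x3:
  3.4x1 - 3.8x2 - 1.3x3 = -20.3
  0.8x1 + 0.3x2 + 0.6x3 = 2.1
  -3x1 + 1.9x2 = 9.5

Row-reduce the augmented matrix:
R1 ← R1 / (17/5).
R2 ← R2 − 4/5·R1.
R3 ← R3 + 3·R1.
R2 ← R2 / (203/170).
R1 ← R1 + 19/17·R2.
R3 ← R3 + 247/170·R2.
R3 ← R3 / (-13/290).
R1 ← R1 − 27/58·R3.
R2 ← R2 − 22/29·R3.
Reading off the reduced rows gives x1 = 0, x2 = 5, x3 = 1.

x1 = 0, x2 = 5, x3 = 1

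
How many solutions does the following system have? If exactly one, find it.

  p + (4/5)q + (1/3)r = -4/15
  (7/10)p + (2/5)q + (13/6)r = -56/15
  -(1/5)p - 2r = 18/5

infinitely many solutions

Row-reduce:
R2 ← R2 − 7/10·R1.
R3 ← R3 + 1/5·R1.
R2 ← R2 / (-4/25).
R1 ← R1 − 4/5·R2.
R3 ← R3 − 4/25·R2.
Rank is 2 with 3 unknowns, leaving r free.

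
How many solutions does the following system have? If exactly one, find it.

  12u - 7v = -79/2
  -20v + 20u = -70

u = -3, v = 1/2

Row-reduce the augmented matrix:
R1 ← R1 / (12).
R2 ← R2 − 20·R1.
R2 ← R2 / (-25/3).
R1 ← R1 + 7/12·R2.
Reading off the reduced rows gives u = -3, v = 1/2.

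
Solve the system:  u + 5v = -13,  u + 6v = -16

Row-reduce the augmented matrix:
R2 ← R2 − 1·R1.
R1 ← R1 − 5·R2.
Reading off the reduced rows gives u = 2, v = -3.

u = 2, v = -3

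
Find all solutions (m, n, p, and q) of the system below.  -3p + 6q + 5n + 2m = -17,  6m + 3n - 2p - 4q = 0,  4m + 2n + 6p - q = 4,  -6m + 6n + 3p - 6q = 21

Row-reduce the augmented matrix:
R1 ← R1 / (2).
R2 ← R2 − 6·R1.
R3 ← R3 − 4·R1.
R4 ← R4 + 6·R1.
R2 ← R2 / (-12).
R1 ← R1 − 5/2·R2.
R3 ← R3 + 8·R2.
R4 ← R4 − 21·R2.
R3 ← R3 / (22/3).
R1 ← R1 + 1/24·R3.
R2 ← R2 + 7/12·R3.
R4 ← R4 − 25/4·R3.
R4 ← R4 / (-2457/88).
R1 ← R1 + 277/176·R4.
R2 ← R2 − 173/88·R4.
R3 ← R3 − 5/22·R4.
Reading off the reduced rows gives m = -1, n = 0, p = 1, q = -2.

m = -1, n = 0, p = 1, q = -2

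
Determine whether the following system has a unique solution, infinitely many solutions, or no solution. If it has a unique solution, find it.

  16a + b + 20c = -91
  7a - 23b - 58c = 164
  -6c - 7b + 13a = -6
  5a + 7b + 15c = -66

a = -3, b = -3, c = -2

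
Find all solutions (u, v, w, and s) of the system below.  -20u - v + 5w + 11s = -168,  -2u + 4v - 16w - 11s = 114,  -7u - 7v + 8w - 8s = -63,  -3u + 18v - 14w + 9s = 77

u = 5, v = 4, w = -4, s = -4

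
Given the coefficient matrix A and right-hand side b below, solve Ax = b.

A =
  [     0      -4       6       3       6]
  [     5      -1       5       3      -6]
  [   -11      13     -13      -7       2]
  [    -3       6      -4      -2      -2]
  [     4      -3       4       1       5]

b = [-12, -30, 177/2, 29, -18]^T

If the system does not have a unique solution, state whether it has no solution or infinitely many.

Row-reduce:
Swap R1 and R2.
R1 ← R1 / (5).
R3 ← R3 + 11·R1.
R4 ← R4 + 3·R1.
R5 ← R5 − 4·R1.
R2 ← R2 / (-4).
R1 ← R1 + 1/5·R2.
R3 ← R3 − 54/5·R2.
R4 ← R4 − 27/5·R2.
R5 ← R5 + 11/5·R2.
R3 ← R3 / (71/5).
R1 ← R1 − 7/10·R3.
R2 ← R2 + 3/2·R3.
R4 ← R4 − 71/10·R3.
R5 ← R5 + 33/10·R3.
Swap R4 and R5.
R4 ← R4 / (-179/142).
R1 ← R1 − 5/71·R4.
R2 ← R2 − 9/142·R4.
R3 ← R3 − 77/142·R4.
Row 5 reduces to 0 = -1/4, a contradiction. The system is inconsistent.

no solution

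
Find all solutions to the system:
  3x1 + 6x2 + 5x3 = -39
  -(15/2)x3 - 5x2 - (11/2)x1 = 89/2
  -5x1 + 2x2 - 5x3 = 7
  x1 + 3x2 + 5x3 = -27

no solution

Row-reduce:
R1 ← R1 / (3).
R2 ← R2 + 11/2·R1.
R3 ← R3 + 5·R1.
R4 ← R4 − 1·R1.
R2 ← R2 / (6).
R1 ← R1 − 2·R2.
R3 ← R3 − 12·R2.
R4 ← R4 − 1·R2.
Swap R3 and R4.
R3 ← R3 / (55/18).
R1 ← R1 − 10/9·R3.
R2 ← R2 − 5/18·R3.
Row 4 reduces to 0 = -4, a contradiction. The system is inconsistent.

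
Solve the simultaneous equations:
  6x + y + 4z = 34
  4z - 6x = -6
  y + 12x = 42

Row-reduce:
R1 ← R1 / (6).
R2 ← R2 + 6·R1.
R3 ← R3 − 12·R1.
R1 ← R1 − 1/6·R2.
R3 ← R3 + 1·R2.
Row 3 reduces to 0 = 2, a contradiction. The system is inconsistent.

no solution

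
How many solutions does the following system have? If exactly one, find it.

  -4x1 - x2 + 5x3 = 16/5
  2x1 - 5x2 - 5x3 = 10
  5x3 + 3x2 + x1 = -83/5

x1 = -3, x2 = -6/5, x3 = -2

Row-reduce the augmented matrix:
R1 ← R1 / (-4).
R2 ← R2 − 2·R1.
R3 ← R3 − 1·R1.
R2 ← R2 / (-11/2).
R1 ← R1 − 1/4·R2.
R3 ← R3 − 11/4·R2.
R3 ← R3 / (5).
R1 ← R1 + 15/11·R3.
R2 ← R2 − 5/11·R3.
Reading off the reduced rows gives x1 = -3, x2 = -6/5, x3 = -2.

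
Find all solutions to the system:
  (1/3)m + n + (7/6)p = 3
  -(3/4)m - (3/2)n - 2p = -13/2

infinitely many solutions

Row-reduce:
R1 ← R1 / (1/3).
R2 ← R2 + 3/4·R1.
R2 ← R2 / (3/4).
R1 ← R1 − 3·R2.
Rank is 2 with 3 unknowns, leaving p free.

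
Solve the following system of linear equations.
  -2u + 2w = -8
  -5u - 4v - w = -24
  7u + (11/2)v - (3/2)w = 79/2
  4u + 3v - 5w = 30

no solution

Row-reduce:
R1 ← R1 / (-2).
R2 ← R2 + 5·R1.
R3 ← R3 − 7·R1.
R4 ← R4 − 4·R1.
R2 ← R2 / (-4).
R3 ← R3 − 11/2·R2.
R4 ← R4 − 3·R2.
R3 ← R3 / (-11/4).
R1 ← R1 + 1·R3.
R2 ← R2 − 3/2·R3.
R4 ← R4 + 11/2·R3.
Row 4 reduces to 0 = -1, a contradiction. The system is inconsistent.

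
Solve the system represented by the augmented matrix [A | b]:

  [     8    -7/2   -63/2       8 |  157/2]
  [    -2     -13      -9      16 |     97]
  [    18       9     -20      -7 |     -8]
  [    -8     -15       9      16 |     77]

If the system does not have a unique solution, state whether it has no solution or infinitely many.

infinitely many solutions

Row-reduce:
R1 ← R1 / (8).
R2 ← R2 + 2·R1.
R3 ← R3 − 18·R1.
R4 ← R4 + 8·R1.
R2 ← R2 / (-111/8).
R1 ← R1 + 7/16·R2.
R3 ← R3 − 135/8·R2.
R4 ← R4 + 37/2·R2.
R3 ← R3 / (1123/37).
R1 ← R1 + 126/37·R3.
R2 ← R2 − 45/37·R3.
Rank is 3 with 4 unknowns, leaving x_4 free.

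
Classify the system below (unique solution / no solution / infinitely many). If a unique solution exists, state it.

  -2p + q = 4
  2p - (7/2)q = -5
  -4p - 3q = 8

Row-reduce:
R1 ← R1 / (-2).
R2 ← R2 − 2·R1.
R3 ← R3 + 4·R1.
R2 ← R2 / (-5/2).
R1 ← R1 + 1/2·R2.
R3 ← R3 + 5·R2.
Row 3 reduces to 0 = 2, a contradiction. The system is inconsistent.

no solution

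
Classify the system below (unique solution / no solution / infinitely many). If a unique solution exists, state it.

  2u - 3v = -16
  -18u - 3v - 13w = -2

Row-reduce:
R1 ← R1 / (2).
R2 ← R2 + 18·R1.
R2 ← R2 / (-30).
R1 ← R1 + 3/2·R2.
Rank is 2 with 3 unknowns, leaving w free.

infinitely many solutions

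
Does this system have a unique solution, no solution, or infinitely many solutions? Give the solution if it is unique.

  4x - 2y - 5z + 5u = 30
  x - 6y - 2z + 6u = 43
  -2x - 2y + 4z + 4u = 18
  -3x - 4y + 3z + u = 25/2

no solution

Row-reduce:
R1 ← R1 / (4).
R2 ← R2 − 1·R1.
R3 ← R3 + 2·R1.
R4 ← R4 + 3·R1.
R2 ← R2 / (-11/2).
R1 ← R1 + 1/2·R2.
R3 ← R3 + 3·R2.
R4 ← R4 + 11/2·R2.
R3 ← R3 / (21/11).
R1 ← R1 + 13/11·R3.
R2 ← R2 − 3/22·R3.
Row 4 reduces to 0 = -1/2, a contradiction. The system is inconsistent.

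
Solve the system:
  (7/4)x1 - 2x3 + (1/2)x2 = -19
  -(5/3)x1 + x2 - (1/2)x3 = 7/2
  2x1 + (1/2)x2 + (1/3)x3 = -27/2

x1 = -6, x2 = -5, x3 = 3

Row-reduce the augmented matrix:
R1 ← R1 / (7/4).
R2 ← R2 + 5/3·R1.
R3 ← R3 − 2·R1.
R2 ← R2 / (31/21).
R1 ← R1 − 2/7·R2.
R3 ← R3 + 1/14·R2.
R3 ← R3 / (931/372).
R1 ← R1 + 21/31·R3.
R2 ← R2 + 101/62·R3.
Reading off the reduced rows gives x1 = -6, x2 = -5, x3 = 3.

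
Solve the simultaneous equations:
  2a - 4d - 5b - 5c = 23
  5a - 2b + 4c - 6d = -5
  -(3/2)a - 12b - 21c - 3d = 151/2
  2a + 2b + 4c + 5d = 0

Row-reduce:
R1 ← R1 / (2).
R2 ← R2 − 5·R1.
R3 ← R3 + 3/2·R1.
R4 ← R4 − 2·R1.
R2 ← R2 / (21/2).
R1 ← R1 + 5/2·R2.
R3 ← R3 + 63/4·R2.
R4 ← R4 − 7·R2.
Swap R3 and R4.
R3 ← R3 / (-2).
R1 ← R1 − 10/7·R3.
R2 ← R2 − 11/7·R3.
Row 4 reduces to 0 = -1, a contradiction. The system is inconsistent.

no solution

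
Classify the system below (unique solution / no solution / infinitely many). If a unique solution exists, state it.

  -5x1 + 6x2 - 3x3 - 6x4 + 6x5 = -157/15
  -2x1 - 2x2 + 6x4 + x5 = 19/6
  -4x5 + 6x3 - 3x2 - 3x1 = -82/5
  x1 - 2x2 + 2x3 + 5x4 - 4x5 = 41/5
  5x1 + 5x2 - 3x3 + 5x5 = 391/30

Row-reduce the augmented matrix:
R1 ← R1 / (-5).
R2 ← R2 + 2·R1.
R3 ← R3 + 3·R1.
R4 ← R4 − 1·R1.
R5 ← R5 − 5·R1.
R2 ← R2 / (-22/5).
R1 ← R1 + 6/5·R2.
R3 ← R3 + 33/5·R2.
R4 ← R4 + 4/5·R2.
R5 ← R5 − 11·R2.
R3 ← R3 / (6).
R1 ← R1 − 3/11·R3.
R2 ← R2 + 3/11·R3.
R4 ← R4 − 13/11·R3.
R5 ← R5 + 3·R3.
R4 ← R4 / (89/22).
R1 ← R1 + 15/22·R4.
R2 ← R2 + 51/22·R4.
R3 ← R3 + 3/2·R4.
R5 ← R5 − 21/2·R4.
R5 ← R5 / (1521/178).
R1 ← R1 + 145/178·R5.
R2 ← R2 + 137/178·R5.
R3 ← R3 + 779/534·R5.
R4 ← R4 + 193/534·R5.
Reading off the reduced rows gives x1 = 4/3, x2 = 4/3, x3 = -12/5, x4 = 5/3, x5 = -3/2.

x1 = 4/3, x2 = 4/3, x3 = -12/5, x4 = 5/3, x5 = -3/2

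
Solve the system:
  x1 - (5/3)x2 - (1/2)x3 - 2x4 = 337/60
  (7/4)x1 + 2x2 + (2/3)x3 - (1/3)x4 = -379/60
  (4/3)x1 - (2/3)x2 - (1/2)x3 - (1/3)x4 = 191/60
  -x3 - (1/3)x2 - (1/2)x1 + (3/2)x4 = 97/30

x1 = 1/5, x2 = -5/2, x3 = -5/2, x4 = 0

Row-reduce the augmented matrix:
R2 ← R2 − 7/4·R1.
R3 ← R3 − 4/3·R1.
R4 ← R4 + 1/2·R1.
R2 ← R2 / (59/12).
R1 ← R1 + 5/3·R2.
R3 ← R3 − 14/9·R2.
R4 ← R4 + 7/6·R2.
R3 ← R3 / (-341/1062).
R1 ← R1 − 4/177·R3.
R2 ← R2 − 37/118·R3.
R4 ← R4 + 313/354·R3.
R4 ← R4 / (-1647/682).
R1 ← R1 + 284/341·R4.
R2 ← R2 − 663/341·R4.
R3 ← R3 + 1414/341·R4.
Reading off the reduced rows gives x1 = 1/5, x2 = -5/2, x3 = -5/2, x4 = 0.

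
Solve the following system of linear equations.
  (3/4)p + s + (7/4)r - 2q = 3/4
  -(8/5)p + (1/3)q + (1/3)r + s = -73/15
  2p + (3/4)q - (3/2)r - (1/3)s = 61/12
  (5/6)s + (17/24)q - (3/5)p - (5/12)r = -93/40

Row-reduce:
R1 ← R1 / (3/4).
R2 ← R2 + 8/5·R1.
R3 ← R3 − 2·R1.
R4 ← R4 + 3/5·R1.
R2 ← R2 / (-59/15).
R1 ← R1 + 8/3·R2.
R3 ← R3 − 73/12·R2.
R4 ← R4 + 107/120·R2.
R3 ← R3 / (29/236).
R1 ← R1 + 25/59·R3.
R2 ← R2 + 61/59·R3.
R4 ← R4 − 29/472·R3.
Rank is 3 with 4 unknowns, leaving s free.

infinitely many solutions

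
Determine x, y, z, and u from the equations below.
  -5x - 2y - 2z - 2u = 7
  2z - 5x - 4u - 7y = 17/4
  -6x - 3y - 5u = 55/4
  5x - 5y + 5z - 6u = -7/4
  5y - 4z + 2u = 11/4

Row-reduce the augmented matrix:
R1 ← R1 / (-5).
R2 ← R2 + 5·R1.
R3 ← R3 + 6·R1.
R4 ← R4 − 5·R1.
R2 ← R2 / (-5).
R1 ← R1 − 2/5·R2.
R3 ← R3 + 3/5·R2.
R4 ← R4 + 7·R2.
R5 ← R5 − 5·R2.
R3 ← R3 / (48/25).
R1 ← R1 − 18/25·R3.
R2 ← R2 + 4/5·R3.
R4 ← R4 + 13/5·R3.
R4 ← R4 / (-403/48).
R1 ← R1 − 9/8·R4.
R2 ← R2 + 7/12·R4.
R3 ← R3 + 59/48·R4.
R5 reduces to 0 = 0, so the extra equation is consistent.
Reading off the reduced rows gives x = -3/2, y = 7/4, z = 1/2, u = -2.

x = -3/2, y = 7/4, z = 1/2, u = -2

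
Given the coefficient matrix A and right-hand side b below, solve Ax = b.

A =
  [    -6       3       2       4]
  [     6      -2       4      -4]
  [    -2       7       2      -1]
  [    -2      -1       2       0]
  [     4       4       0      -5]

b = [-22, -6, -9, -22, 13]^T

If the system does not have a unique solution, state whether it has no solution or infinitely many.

Row-reduce the augmented matrix:
R1 ← R1 / (-6).
R2 ← R2 − 6·R1.
R3 ← R3 + 2·R1.
R4 ← R4 + 2·R1.
R5 ← R5 − 4·R1.
R1 ← R1 + 1/2·R2.
R3 ← R3 − 6·R2.
R4 ← R4 + 2·R2.
R5 ← R5 − 6·R2.
R3 ← R3 / (-104/3).
R1 ← R1 − 8/3·R3.
R2 ← R2 − 6·R3.
R4 ← R4 − 40/3·R3.
R5 ← R5 + 104/3·R3.
R4 ← R4 / (-29/13).
R1 ← R1 + 11/13·R4.
R2 ← R2 + 21/52·R4.
R3 ← R3 − 7/104·R4.
R5 reduces to 0 = 0, so the extra equation is consistent.
Reading off the reduced rows gives x_1 = 5, x_2 = 2, x_3 = -5, x_4 = 3.

x_1 = 5, x_2 = 2, x_3 = -5, x_4 = 3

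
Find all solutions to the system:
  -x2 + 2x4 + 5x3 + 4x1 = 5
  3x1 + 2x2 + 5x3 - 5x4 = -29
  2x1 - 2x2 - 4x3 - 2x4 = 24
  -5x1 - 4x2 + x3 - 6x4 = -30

Row-reduce the augmented matrix:
R1 ← R1 / (4).
R2 ← R2 − 3·R1.
R3 ← R3 − 2·R1.
R4 ← R4 + 5·R1.
R2 ← R2 / (11/4).
R1 ← R1 + 1/4·R2.
R3 ← R3 + 3/2·R2.
R4 ← R4 + 21/4·R2.
R3 ← R3 / (-64/11).
R1 ← R1 − 15/11·R3.
R2 ← R2 − 5/11·R3.
R4 ← R4 − 106/11·R3.
R4 ← R4 / (-107/4).
R1 ← R1 + 13/8·R4.
R2 ← R2 + 23/8·R4.
R3 ← R3 − 9/8·R4.
Reading off the reduced rows gives x1 = 4, x2 = -3, x3 = -4, x4 = 3.

x1 = 4, x2 = -3, x3 = -4, x4 = 3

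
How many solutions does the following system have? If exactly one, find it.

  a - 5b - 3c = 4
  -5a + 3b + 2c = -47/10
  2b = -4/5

a = 1/2, b = -2/5, c = -1/2

Row-reduce the augmented matrix:
R2 ← R2 + 5·R1.
R2 ← R2 / (-22).
R1 ← R1 + 5·R2.
R3 ← R3 − 2·R2.
R3 ← R3 / (-13/11).
R1 ← R1 + 1/22·R3.
R2 ← R2 − 13/22·R3.
Reading off the reduced rows gives a = 1/2, b = -2/5, c = -1/2.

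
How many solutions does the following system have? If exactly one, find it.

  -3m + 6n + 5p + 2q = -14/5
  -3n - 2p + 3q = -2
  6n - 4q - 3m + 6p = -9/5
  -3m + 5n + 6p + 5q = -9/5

m = 13/5, n = 0, p = 1, q = 0

Row-reduce the augmented matrix:
R1 ← R1 / (-3).
R3 ← R3 + 3·R1.
R4 ← R4 + 3·R1.
R2 ← R2 / (-3).
R1 ← R1 + 2·R2.
R4 ← R4 + 1·R2.
R1 ← R1 + 1/3·R3.
R2 ← R2 − 2/3·R3.
R4 ← R4 − 5/3·R3.
R4 ← R4 / (12).
R1 ← R1 + 14/3·R4.
R2 ← R2 − 3·R4.
R3 ← R3 + 6·R4.
Reading off the reduced rows gives m = 13/5, n = 0, p = 1, q = 0.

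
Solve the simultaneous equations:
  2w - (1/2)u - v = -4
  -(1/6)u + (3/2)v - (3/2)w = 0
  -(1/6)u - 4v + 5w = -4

infinitely many solutions

Row-reduce:
R1 ← R1 / (-1/2).
R2 ← R2 + 1/6·R1.
R3 ← R3 + 1/6·R1.
R2 ← R2 / (11/6).
R1 ← R1 − 2·R2.
R3 ← R3 + 11/3·R2.
Rank is 2 with 3 unknowns, leaving w free.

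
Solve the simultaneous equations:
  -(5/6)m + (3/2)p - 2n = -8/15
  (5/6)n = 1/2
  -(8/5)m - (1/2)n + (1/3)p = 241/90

Row-reduce the augmented matrix:
R1 ← R1 / (-5/6).
R3 ← R3 + 8/5·R1.
R2 ← R2 / (5/6).
R1 ← R1 − 12/5·R2.
R3 ← R3 − 167/50·R2.
R3 ← R3 / (-191/75).
R1 ← R1 + 9/5·R3.
Reading off the reduced rows gives m = -2, n = 3/5, p = -2/3.

m = -2, n = 3/5, p = -2/3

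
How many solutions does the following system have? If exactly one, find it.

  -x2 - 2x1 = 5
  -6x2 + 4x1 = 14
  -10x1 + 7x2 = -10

no solution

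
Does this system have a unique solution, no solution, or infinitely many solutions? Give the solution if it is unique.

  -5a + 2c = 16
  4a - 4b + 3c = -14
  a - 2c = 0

a = -4, b = -2, c = -2

Row-reduce the augmented matrix:
R1 ← R1 / (-5).
R2 ← R2 − 4·R1.
R3 ← R3 − 1·R1.
R2 ← R2 / (-4).
R3 ← R3 / (-8/5).
R1 ← R1 + 2/5·R3.
R2 ← R2 + 23/20·R3.
Reading off the reduced rows gives a = -4, b = -2, c = -2.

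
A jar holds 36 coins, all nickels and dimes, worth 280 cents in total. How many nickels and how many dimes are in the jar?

Let n = nickels, d = dimes.
  n + d = 36
  5n + 10d = 280
From equation 1: n = 36 − d.
Substitute into equation 2 and solve: d = 20.
Then n = 16.

nickels: 16, dimes: 20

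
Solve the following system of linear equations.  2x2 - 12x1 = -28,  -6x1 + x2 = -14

infinitely many solutions

Row-reduce:
R1 ← R1 / (-12).
R2 ← R2 + 6·R1.
Rank is 1 with 2 unknowns, leaving x2 free.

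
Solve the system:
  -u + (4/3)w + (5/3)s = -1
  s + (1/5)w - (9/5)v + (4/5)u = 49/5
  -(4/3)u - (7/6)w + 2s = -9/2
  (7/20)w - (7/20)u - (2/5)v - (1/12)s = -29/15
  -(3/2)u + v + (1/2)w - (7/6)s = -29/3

no solution

Row-reduce:
R1 ← R1 / (-1).
R2 ← R2 − 4/5·R1.
R3 ← R3 + 4/3·R1.
R4 ← R4 + 7/20·R1.
R5 ← R5 + 3/2·R1.
R2 ← R2 / (-9/5).
R4 ← R4 + 2/5·R2.
R5 ← R5 − 1·R2.
R3 ← R3 / (-53/18).
R1 ← R1 + 4/3·R3.
R2 ← R2 + 19/27·R3.
R4 ← R4 + 43/108·R3.
R5 ← R5 + 43/54·R3.
R4 ← R4 / (-551/477).
R1 ← R1 + 83/53·R4.
R2 ← R2 + 593/477·R4.
R3 ← R3 − 4/53·R4.
R5 ← R5 + 1102/477·R4.
Row 5 reduces to 0 = 4, a contradiction. The system is inconsistent.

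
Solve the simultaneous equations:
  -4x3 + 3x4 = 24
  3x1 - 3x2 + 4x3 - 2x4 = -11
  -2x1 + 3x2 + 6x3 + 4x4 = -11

infinitely many solutions

Row-reduce:
Swap R1 and R2.
R1 ← R1 / (3).
R3 ← R3 + 2·R1.
Swap R2 and R3.
R1 ← R1 + 1·R2.
R3 ← R3 / (-4).
R1 ← R1 − 10·R3.
R2 ← R2 − 26/3·R3.
Rank is 3 with 4 unknowns, leaving x4 free.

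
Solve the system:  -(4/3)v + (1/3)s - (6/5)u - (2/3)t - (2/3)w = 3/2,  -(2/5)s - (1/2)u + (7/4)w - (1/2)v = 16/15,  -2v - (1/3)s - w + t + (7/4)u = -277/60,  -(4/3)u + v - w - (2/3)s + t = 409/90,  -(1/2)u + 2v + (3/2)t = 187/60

u = -7/3, v = 3/5, w = 0, s = -1/2, t = 1/2

Row-reduce the augmented matrix:
R1 ← R1 / (-6/5).
R2 ← R2 + 1/2·R1.
R3 ← R3 − 7/4·R1.
R4 ← R4 + 4/3·R1.
R5 ← R5 + 1/2·R1.
R2 ← R2 / (1/18).
R1 ← R1 − 10/9·R2.
R3 ← R3 + 71/18·R2.
R4 ← R4 − 67/27·R2.
R5 ← R5 − 23/9·R2.
R3 ← R3 / (142).
R1 ← R1 + 40·R3.
R2 ← R2 − 73/2·R3.
R4 ← R4 + 545/6·R3.
R5 ← R5 + 93·R3.
R4 ← R4 / (-137357/102240).
R1 ← R1 + 50/213·R4.
R2 ← R2 − 3253/34080·R4.
R3 ← R3 + 4573/17040·R4.
R5 ← R5 + 1751/5680·R4.
R5 ← R5 / (407551/274714).
R1 ← R1 − 30180/137357·R5.
R2 ← R2 − 8675/137357·R5.
R3 ← R3 + 34862/137357·R5.
R4 ← R4 + 201090/137357·R5.
Reading off the reduced rows gives u = -7/3, v = 3/5, w = 0, s = -1/2, t = 1/2.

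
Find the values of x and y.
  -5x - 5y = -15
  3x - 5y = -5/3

Row-reduce the augmented matrix:
R1 ← R1 / (-5).
R2 ← R2 − 3·R1.
R2 ← R2 / (-8).
R1 ← R1 − 1·R2.
Reading off the reduced rows gives x = 5/3, y = 4/3.

x = 5/3, y = 4/3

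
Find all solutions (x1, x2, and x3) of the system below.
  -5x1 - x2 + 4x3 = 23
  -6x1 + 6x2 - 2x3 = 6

Row-reduce:
R1 ← R1 / (-5).
R2 ← R2 + 6·R1.
R2 ← R2 / (36/5).
R1 ← R1 − 1/5·R2.
Rank is 2 with 3 unknowns, leaving x3 free.

infinitely many solutions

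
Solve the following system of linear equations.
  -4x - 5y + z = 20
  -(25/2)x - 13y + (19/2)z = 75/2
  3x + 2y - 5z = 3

no solution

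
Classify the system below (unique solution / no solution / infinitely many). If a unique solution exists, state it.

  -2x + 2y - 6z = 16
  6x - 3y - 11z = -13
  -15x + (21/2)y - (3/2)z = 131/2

Row-reduce:
R1 ← R1 / (-2).
R2 ← R2 − 6·R1.
R3 ← R3 + 15·R1.
R2 ← R2 / (3).
R1 ← R1 + 1·R2.
R3 ← R3 + 9/2·R2.
Row 3 reduces to 0 = -2, a contradiction. The system is inconsistent.

no solution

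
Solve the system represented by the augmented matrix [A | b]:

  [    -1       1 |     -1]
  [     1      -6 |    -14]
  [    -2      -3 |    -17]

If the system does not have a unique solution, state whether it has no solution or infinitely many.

x_1 = 4, x_2 = 3

Row-reduce the augmented matrix:
R1 ← R1 / (-1).
R2 ← R2 − 1·R1.
R3 ← R3 + 2·R1.
R2 ← R2 / (-5).
R1 ← R1 + 1·R2.
R3 ← R3 + 5·R2.
R3 reduces to 0 = 0, so the extra equation is consistent.
Reading off the reduced rows gives x_1 = 4, x_2 = 3.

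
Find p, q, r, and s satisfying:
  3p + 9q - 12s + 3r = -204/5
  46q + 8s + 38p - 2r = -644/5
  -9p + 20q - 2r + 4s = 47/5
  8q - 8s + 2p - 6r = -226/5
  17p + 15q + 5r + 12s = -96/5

Row-reduce the augmented matrix:
R1 ← R1 / (3).
R2 ← R2 − 38·R1.
R3 ← R3 + 9·R1.
R4 ← R4 − 2·R1.
R5 ← R5 − 17·R1.
R2 ← R2 / (-68).
R1 ← R1 − 3·R2.
R3 ← R3 − 47·R2.
R4 ← R4 − 2·R2.
R5 ← R5 + 36·R2.
R3 ← R3 / (-351/17).
R1 ← R1 + 13/17·R3.
R2 ← R2 − 10/17·R3.
R4 ← R4 + 156/17·R3.
R5 ← R5 − 156/17·R3.
R4 ← R4 / (-272/9).
R1 ← R1 − 4/27·R4.
R2 ← R2 + 40/351·R4.
R3 ← R3 + 1336/351·R4.
R5 ← R5 − 272/9·R4.
R5 reduces to 0 = 0, so the extra equation is consistent.
Reading off the reduced rows gives p = -13/5, q = -1, r = 2, s = 5/2.

p = -13/5, q = -1, r = 2, s = 5/2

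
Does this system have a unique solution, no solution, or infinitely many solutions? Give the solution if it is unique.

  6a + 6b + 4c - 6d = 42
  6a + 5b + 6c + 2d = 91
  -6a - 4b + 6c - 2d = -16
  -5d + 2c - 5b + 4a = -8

Row-reduce the augmented matrix:
R1 ← R1 / (6).
R2 ← R2 − 6·R1.
R3 ← R3 + 6·R1.
R4 ← R4 − 4·R1.
R2 ← R2 / (-1).
R1 ← R1 − 1·R2.
R3 ← R3 − 2·R2.
R4 ← R4 + 9·R2.
R3 ← R3 / (14).
R1 ← R1 − 8/3·R3.
R2 ← R2 + 2·R3.
R4 ← R4 + 56/3·R3.
R4 ← R4 / (-187/3).
R1 ← R1 − 115/21·R4.
R2 ← R2 + 48/7·R4.
R3 ← R3 − 4/7·R4.
Reading off the reduced rows gives a = 5, b = 3, c = 6, d = 5.

a = 5, b = 3, c = 6, d = 5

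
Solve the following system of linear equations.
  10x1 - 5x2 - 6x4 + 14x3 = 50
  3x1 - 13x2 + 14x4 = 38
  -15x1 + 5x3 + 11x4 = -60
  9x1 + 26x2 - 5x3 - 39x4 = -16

Row-reduce:
R1 ← R1 / (10).
R2 ← R2 − 3·R1.
R3 ← R3 + 15·R1.
R4 ← R4 − 9·R1.
R2 ← R2 / (-23/2).
R1 ← R1 + 1/2·R2.
R3 ← R3 + 15/2·R2.
R4 ← R4 − 61/2·R2.
R3 ← R3 / (661/23).
R1 ← R1 − 182/115·R3.
R2 ← R2 − 42/115·R3.
R4 ← R4 + 661/23·R3.
Rank is 3 with 4 unknowns, leaving x4 free.

infinitely many solutions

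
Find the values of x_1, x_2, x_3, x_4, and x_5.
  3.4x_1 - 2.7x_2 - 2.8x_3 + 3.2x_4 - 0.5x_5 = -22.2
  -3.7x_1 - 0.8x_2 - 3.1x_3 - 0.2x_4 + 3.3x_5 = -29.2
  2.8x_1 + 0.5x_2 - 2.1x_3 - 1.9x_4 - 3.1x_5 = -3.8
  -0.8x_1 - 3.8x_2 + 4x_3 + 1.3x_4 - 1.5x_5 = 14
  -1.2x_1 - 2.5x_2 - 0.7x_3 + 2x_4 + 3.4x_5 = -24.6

Row-reduce the augmented matrix:
R1 ← R1 / (17/5).
R2 ← R2 + 37/10·R1.
R3 ← R3 − 14/5·R1.
R4 ← R4 + 4/5·R1.
R5 ← R5 + 6/5·R1.
R2 ← R2 / (-1271/340).
R1 ← R1 + 27/34·R2.
R3 ← R3 − 463/170·R2.
R4 ← R4 + 377/85·R2.
R5 ← R5 + 587/170·R2.
R3 ← R3 / (-10861/2542).
R1 ← R1 − 613/1271·R3.
R2 ← R2 − 2090/1271·R3.
R4 ← R4 − 67582/6355·R3.
R5 ← R5 − 50709/12710·R3.
R4 ← R4 / (-3897791/543050).
R1 ← R1 − 103/54305·R4.
R2 ← R2 + 18498/10861·R4.
R3 ← R3 − 27249/54305·R4.
R5 ← R5 + 1034171/543050·R4.
R5 ← R5 / (34859618/19488955).
R1 ← R1 + 3161258/3897791·R5.
R2 ← R2 − 2192505/3897791·R5.
R3 ← R3 + 1172521/3897791·R5.
R4 ← R4 − 3573777/3897791·R5.
Reading off the reduced rows gives x_1 = -2, x_2 = 5, x_3 = 5, x_4 = 3, x_5 = -5.

x_1 = -2, x_2 = 5, x_3 = 5, x_4 = 3, x_5 = -5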